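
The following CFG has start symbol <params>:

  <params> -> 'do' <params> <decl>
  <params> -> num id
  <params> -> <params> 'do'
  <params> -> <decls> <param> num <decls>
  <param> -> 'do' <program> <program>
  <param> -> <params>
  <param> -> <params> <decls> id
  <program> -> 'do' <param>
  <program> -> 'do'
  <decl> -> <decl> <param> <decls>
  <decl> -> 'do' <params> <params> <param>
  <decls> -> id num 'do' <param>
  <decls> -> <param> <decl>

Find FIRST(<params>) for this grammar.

{ 'do', id, num }

<params> -> 'do' <params> <decl> contributes {'do'}.
<params> -> num id contributes {num}.
From <params> -> <params> 'do': add FIRST(<params>) = { 'do', id, num }.
From <params> -> <decls> <param> num <decls>: add FIRST(<decls>) = { 'do', id, num }.
Union: FIRST(<params>) = { 'do', id, num }.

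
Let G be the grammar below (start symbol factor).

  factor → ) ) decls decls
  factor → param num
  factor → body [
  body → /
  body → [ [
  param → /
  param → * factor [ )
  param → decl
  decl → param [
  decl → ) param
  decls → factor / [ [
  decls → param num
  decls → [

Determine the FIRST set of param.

param → / contributes {/}.
param → * factor [ ) contributes {*}.
From param → decl: add FIRST(decl) = { ), *, / }.
Union: FIRST(param) = { ), *, / }.

{ ), *, / }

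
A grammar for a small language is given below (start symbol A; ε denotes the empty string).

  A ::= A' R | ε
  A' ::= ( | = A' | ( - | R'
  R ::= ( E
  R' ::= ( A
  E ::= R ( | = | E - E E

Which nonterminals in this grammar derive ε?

Directly nullable (have an ε-production): A.
No other nonterminal has a production whose RHS symbols are all nullable.

{ A }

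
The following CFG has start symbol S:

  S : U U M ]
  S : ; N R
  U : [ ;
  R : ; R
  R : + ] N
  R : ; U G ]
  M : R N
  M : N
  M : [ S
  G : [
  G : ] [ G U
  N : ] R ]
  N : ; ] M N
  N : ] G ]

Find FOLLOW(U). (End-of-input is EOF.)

In S : U U M ]: add FIRST(U M ]) = { [ }.
In S : U U M ]: add FIRST(M ]) = { +, ;, [, ] }.
In R : ; U G ]: add FIRST(G ]) = { [, ] }.
In G : ] [ G U: U is at the end, add FOLLOW(G) = { [, ] }.
Union: FOLLOW(U) = { +, ;, [, ] }.

{ +, ;, [, ] }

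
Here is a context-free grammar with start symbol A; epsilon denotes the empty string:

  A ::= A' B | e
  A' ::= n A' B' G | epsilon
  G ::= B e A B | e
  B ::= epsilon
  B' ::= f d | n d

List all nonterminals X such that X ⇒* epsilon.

Directly nullable (have an epsilon-production): A', B.
A ::= A' B with every symbol nullable, so A is nullable.
No other nonterminal has a production whose RHS symbols are all nullable.

{ A, A', B }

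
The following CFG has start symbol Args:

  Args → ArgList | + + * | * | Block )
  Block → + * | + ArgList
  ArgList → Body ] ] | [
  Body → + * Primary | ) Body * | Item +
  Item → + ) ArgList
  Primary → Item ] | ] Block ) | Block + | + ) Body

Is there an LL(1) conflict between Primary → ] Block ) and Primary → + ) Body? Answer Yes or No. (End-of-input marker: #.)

No

FIRST(] Block )) = { ] } and FIRST(+ ) Body) = { + }.
The FIRST sets are disjoint and neither alternative is nullable — no conflict.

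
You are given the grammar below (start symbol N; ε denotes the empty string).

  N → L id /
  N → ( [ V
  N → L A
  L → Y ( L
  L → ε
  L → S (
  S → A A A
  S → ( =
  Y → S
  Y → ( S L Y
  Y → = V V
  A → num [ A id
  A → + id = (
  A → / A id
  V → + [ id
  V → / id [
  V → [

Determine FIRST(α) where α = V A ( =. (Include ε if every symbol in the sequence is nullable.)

Add FIRST(V) = { +, /, [ }; V is not nullable, stop.

{ +, /, [ }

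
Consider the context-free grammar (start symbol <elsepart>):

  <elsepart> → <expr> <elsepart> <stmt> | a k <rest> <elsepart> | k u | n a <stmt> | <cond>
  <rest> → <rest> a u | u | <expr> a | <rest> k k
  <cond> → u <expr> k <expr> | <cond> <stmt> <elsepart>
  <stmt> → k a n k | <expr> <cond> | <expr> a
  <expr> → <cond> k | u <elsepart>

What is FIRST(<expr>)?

{ u }

From <expr> → <cond> k: add FIRST(<cond>) = { u }.
<expr> → u <elsepart> contributes {u}.
Union: FIRST(<expr>) = { u }.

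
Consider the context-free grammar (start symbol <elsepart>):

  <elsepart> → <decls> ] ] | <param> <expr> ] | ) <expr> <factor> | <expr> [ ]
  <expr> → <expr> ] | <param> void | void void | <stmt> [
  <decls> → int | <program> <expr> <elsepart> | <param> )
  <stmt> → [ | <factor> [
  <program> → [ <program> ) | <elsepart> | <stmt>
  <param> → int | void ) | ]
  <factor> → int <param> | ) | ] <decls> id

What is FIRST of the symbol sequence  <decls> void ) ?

{ ), [, ], int, void }

Add FIRST(<decls>) = { ), [, ], int, void }; <decls> is not nullable, stop.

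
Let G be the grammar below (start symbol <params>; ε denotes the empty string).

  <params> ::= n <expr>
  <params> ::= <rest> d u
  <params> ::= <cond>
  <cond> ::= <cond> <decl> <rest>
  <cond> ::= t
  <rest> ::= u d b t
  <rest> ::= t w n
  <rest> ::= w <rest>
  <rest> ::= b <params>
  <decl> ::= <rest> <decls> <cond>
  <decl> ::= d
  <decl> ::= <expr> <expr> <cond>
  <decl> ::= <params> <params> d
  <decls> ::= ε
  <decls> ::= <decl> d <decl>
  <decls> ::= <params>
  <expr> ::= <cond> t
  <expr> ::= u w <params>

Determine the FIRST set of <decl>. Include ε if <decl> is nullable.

{ b, d, n, t, u, w }

From <decl> ::= <rest> <decls> <cond>: add FIRST(<rest>) = { b, t, u, w }.
<decl> ::= d contributes {d}.
From <decl> ::= <expr> <expr> <cond>: add FIRST(<expr>) = { t, u }.
From <decl> ::= <params> <params> d: add FIRST(<params>) = { b, n, t, u, w }.
Union: FIRST(<decl>) = { b, d, n, t, u, w }.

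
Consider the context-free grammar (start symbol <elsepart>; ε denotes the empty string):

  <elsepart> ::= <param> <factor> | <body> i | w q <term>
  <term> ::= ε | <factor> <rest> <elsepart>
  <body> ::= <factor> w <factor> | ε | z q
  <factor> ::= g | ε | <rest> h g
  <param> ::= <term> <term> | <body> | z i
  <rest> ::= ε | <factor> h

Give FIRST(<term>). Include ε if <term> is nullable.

{ g, h, i, w, z, ε }

<term> ::= ε contributes ε.
From <term> ::= <factor> <rest> <elsepart>: <factor>, <rest>, <elsepart> nullable, take FIRST(<factor>) ∪ FIRST(<rest>) ∪ FIRST(<elsepart>) = { g, h, i, w, z }; also ε since the whole RHS is nullable.
Union: FIRST(<term>) = { g, h, i, w, z, ε }.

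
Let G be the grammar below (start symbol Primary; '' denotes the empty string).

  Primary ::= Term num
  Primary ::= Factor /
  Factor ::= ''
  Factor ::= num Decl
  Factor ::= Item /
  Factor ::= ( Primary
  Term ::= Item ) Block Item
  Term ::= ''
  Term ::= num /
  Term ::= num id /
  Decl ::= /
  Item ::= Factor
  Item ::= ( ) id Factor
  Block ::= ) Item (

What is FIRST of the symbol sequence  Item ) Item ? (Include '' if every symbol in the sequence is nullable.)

Add FIRST(Item)\{''} = { (, /, num }; Item is nullable, continue.
) is a terminal; add {)} and stop.

{ (, ), /, num }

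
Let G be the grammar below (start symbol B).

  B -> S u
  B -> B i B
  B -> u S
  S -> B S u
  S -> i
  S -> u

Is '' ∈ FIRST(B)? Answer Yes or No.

No nonterminal in this grammar is nullable.
No production of B has an RHS whose symbols are all nullable, so B is not nullable.

No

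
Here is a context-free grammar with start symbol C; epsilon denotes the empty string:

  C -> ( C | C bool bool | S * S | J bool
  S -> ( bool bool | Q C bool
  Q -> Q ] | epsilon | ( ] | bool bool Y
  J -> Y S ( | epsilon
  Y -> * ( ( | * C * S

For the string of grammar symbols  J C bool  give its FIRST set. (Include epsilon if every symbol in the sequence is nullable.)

Add FIRST(J)\{epsilon} = { * }; J is nullable, continue.
Add FIRST(C) = { (, *, ], bool }; C is not nullable, stop.

{ (, *, ], bool }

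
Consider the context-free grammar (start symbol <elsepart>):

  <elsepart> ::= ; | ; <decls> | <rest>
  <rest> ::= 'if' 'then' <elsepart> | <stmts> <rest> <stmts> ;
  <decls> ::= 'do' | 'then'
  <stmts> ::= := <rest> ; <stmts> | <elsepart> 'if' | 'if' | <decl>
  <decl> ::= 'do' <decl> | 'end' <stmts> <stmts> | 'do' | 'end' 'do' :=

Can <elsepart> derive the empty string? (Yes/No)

No

No nonterminal in this grammar is nullable.
No production of <elsepart> has an RHS whose symbols are all nullable, so <elsepart> is not nullable.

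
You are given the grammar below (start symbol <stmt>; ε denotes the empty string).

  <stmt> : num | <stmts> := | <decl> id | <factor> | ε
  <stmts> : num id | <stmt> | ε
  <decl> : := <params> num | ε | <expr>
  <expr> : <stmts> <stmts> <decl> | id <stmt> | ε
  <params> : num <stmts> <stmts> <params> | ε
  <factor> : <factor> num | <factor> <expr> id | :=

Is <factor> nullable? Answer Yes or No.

No

Nullable nonterminals: <decl>, <expr>, <params>, <stmt>, <stmts>.
No production of <factor> has an RHS whose symbols are all nullable, so <factor> is not nullable.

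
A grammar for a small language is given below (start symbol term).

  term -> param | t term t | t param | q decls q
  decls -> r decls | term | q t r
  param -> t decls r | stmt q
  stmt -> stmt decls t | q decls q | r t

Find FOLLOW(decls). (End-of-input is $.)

In term -> q decls q: add FIRST(q) = { q }.
In decls -> r decls: decls is at the end, add FOLLOW(decls) = { q, r, t }.
In param -> t decls r: add FIRST(r) = { r }.
In stmt -> stmt decls t: add FIRST(t) = { t }.
In stmt -> q decls q: add FIRST(q) = { q }.
Union: FOLLOW(decls) = { q, r, t }.

{ q, r, t }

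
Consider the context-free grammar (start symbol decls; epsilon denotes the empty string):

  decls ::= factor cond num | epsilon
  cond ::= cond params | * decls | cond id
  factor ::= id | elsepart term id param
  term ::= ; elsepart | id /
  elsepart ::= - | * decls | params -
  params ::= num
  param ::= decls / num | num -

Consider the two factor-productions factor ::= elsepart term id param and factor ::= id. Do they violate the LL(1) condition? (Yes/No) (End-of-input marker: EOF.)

No

FIRST(elsepart term id param) = { *, -, num } and FIRST(id) = { id }.
The FIRST sets are disjoint and neither alternative is nullable — no conflict.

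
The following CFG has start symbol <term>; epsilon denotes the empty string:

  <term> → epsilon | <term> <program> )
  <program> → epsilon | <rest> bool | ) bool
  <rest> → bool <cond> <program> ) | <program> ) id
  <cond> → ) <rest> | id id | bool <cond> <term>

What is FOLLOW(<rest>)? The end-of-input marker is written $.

In <program> → <rest> bool: add FIRST(bool) = { bool }.
In <cond> → ) <rest>: <rest> is at the end, add FOLLOW(<cond>) = { ), bool }.
Union: FOLLOW(<rest>) = { ), bool }.

{ ), bool }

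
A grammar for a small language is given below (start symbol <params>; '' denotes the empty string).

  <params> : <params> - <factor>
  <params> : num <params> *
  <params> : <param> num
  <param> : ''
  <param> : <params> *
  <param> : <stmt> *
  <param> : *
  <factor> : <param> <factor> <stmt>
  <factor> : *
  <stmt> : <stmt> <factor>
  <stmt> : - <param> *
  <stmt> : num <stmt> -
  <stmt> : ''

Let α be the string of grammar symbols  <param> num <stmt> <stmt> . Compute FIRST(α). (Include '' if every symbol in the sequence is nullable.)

Add FIRST(<param>)\{''} = { *, -, num }; <param> is nullable, continue.
num is a terminal; add {num} and stop.

{ *, -, num }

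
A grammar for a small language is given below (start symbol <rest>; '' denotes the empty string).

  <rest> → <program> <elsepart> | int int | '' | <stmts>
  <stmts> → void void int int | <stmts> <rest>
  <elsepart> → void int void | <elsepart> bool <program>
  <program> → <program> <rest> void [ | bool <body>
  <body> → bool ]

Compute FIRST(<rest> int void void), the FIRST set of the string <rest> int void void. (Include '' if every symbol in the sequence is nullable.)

{ bool, int, void }

Add FIRST(<rest>)\{''} = { bool, int, void }; <rest> is nullable, continue.
int is a terminal; add {int} and stop.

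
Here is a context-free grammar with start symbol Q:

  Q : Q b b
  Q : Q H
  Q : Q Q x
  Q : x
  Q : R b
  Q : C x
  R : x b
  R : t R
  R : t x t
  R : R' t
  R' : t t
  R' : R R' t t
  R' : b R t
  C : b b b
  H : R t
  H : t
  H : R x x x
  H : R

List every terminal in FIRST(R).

R : x b contributes {x}.
R : t R contributes {t}.
R : t x t contributes {t}.
From R : R' t: add FIRST(R') = { b, t, x }.
Union: FIRST(R) = { b, t, x }.

{ b, t, x }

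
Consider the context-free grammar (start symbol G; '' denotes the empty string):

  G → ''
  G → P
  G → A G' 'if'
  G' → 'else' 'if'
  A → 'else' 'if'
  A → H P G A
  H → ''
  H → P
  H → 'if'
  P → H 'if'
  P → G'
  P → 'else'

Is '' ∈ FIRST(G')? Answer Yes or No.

Nullable nonterminals: G, H.
No production of G' has an RHS whose symbols are all nullable, so G' is not nullable.

No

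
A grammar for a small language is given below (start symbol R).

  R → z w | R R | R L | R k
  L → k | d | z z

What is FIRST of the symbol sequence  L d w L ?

{ d, k, z }

Add FIRST(L) = { d, k, z }; L is not nullable, stop.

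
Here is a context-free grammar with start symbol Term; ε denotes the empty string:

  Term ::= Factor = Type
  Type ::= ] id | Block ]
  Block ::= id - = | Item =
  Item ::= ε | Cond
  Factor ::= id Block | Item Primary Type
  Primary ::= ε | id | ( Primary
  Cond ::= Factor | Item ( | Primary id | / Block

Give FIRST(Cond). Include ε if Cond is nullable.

{ (, /, =, ], id }

From Cond ::= Factor: add FIRST(Factor) = { (, /, =, ], id }.
From Cond ::= Item (: Item nullable, take FIRST(Item) ∪ {(} = { (, /, =, ], id }.
From Cond ::= Primary id: Primary nullable, take FIRST(Primary) ∪ {id} = { (, id }.
Cond ::= / Block contributes {/}.
Union: FIRST(Cond) = { (, /, =, ], id }.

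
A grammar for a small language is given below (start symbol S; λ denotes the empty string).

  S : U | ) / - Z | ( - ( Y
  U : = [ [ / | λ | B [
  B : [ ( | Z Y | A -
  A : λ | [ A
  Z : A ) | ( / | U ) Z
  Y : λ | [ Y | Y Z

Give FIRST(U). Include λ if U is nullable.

{ (, ), -, =, [, λ }

U : = [ [ / contributes {=}.
U : λ contributes λ.
From U : B [: add FIRST(B) = { (, ), -, =, [ }.
Union: FIRST(U) = { (, ), -, =, [, λ }.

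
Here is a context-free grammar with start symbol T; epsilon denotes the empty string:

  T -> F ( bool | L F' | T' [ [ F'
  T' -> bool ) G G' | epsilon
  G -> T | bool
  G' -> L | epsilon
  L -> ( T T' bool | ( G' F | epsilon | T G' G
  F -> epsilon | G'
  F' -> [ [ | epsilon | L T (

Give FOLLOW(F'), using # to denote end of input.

In T -> L F': F' is at the end, add FOLLOW(T) = { #, (, [, bool }.
In T -> T' [ [ F': F' is at the end, add FOLLOW(T) = { #, (, [, bool }.
Union: FOLLOW(F') = { #, (, [, bool }.

{ #, (, [, bool }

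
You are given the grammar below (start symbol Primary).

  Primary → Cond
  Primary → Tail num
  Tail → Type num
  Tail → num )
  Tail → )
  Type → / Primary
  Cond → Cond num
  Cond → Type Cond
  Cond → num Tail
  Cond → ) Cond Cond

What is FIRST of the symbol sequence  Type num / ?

Add FIRST(Type) = { / }; Type is not nullable, stop.

{ / }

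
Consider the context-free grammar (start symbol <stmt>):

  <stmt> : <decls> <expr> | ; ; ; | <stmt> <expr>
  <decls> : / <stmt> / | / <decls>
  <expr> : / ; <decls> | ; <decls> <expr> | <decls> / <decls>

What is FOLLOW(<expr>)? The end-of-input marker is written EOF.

In <stmt> : <decls> <expr>: <expr> is at the end, add FOLLOW(<stmt>) = { EOF, /, ; }.
In <stmt> : <stmt> <expr>: <expr> is at the end, add FOLLOW(<stmt>) = { EOF, /, ; }.
In <expr> : ; <decls> <expr>: <expr> is at the end, add FOLLOW(<expr>) = { EOF, /, ; }.
Union: FOLLOW(<expr>) = { EOF, /, ; }.

{ EOF, /, ; }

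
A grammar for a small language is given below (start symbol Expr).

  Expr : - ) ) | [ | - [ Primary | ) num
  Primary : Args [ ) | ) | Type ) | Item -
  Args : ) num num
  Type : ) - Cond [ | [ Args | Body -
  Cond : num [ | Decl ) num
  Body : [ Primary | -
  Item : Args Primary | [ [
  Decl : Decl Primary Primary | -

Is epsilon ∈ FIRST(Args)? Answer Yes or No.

No nonterminal in this grammar is nullable.
No production of Args has an RHS whose symbols are all nullable, so Args is not nullable.

No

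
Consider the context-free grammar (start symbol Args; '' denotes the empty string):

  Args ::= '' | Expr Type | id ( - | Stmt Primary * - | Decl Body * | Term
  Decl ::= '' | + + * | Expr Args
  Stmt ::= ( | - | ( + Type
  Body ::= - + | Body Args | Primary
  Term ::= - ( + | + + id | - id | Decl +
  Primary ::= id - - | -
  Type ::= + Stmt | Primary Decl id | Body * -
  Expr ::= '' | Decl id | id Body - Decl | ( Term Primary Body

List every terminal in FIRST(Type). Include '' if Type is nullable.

{ +, -, id }

Type ::= + Stmt contributes {+}.
From Type ::= Primary Decl id: add FIRST(Primary) = { -, id }.
From Type ::= Body * -: add FIRST(Body) = { -, id }.
Union: FIRST(Type) = { +, -, id }.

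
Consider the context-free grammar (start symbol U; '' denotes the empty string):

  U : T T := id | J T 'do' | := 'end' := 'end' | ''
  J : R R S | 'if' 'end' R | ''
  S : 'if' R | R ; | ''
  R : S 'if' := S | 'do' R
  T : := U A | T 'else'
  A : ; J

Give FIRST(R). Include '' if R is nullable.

From R : S 'if' := S: S nullable, take FIRST(S) ∪ {'if'} = { 'do', 'if' }.
R : 'do' R contributes {'do'}.
Union: FIRST(R) = { 'do', 'if' }.

{ 'do', 'if' }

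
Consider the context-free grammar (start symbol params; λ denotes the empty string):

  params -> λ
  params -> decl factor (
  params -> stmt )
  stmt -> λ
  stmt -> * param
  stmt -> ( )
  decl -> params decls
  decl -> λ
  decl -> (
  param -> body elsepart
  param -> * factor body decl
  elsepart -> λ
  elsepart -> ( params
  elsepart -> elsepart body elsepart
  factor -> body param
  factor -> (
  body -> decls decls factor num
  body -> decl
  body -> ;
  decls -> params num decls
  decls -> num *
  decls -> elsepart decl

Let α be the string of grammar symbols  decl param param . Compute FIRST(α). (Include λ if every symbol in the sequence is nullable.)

Add FIRST(decl)\{λ} = { (, ), *, ;, num }; decl is nullable, continue.
Add FIRST(param)\{λ} = { (, ), *, ;, num }; param is nullable, continue.
Add FIRST(param)\{λ} = { (, ), *, ;, num }; param is nullable, continue.
Every symbol is nullable, so include λ.

{ (, ), *, ;, num, λ }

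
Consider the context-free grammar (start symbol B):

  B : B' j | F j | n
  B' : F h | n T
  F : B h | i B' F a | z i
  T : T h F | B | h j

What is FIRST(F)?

From F : B h: add FIRST(B) = { i, n, z }.
F : i B' F a contributes {i}.
F : z i contributes {z}.
Union: FIRST(F) = { i, n, z }.

{ i, n, z }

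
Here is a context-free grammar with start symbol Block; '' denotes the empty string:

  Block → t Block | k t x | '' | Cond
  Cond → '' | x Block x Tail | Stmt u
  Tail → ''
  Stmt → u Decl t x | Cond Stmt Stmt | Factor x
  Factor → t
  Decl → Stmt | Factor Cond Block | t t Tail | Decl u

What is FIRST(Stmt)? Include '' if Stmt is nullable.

{ t, u, x }

Stmt → u Decl t x contributes {u}.
From Stmt → Cond Stmt Stmt: Cond nullable, take FIRST(Cond) ∪ FIRST(Stmt) = { t, u, x }.
From Stmt → Factor x: add FIRST(Factor) = { t }.
Union: FIRST(Stmt) = { t, u, x }.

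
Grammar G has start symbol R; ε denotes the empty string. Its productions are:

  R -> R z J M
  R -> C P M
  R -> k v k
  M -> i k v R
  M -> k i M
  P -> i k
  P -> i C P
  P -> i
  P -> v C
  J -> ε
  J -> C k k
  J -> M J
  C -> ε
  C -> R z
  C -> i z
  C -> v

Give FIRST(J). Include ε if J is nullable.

J -> ε contributes ε.
From J -> C k k: C nullable, take FIRST(C) ∪ {k} = { i, k, v }.
From J -> M J: add FIRST(M) = { i, k }.
Union: FIRST(J) = { i, k, v, ε }.

{ i, k, v, ε }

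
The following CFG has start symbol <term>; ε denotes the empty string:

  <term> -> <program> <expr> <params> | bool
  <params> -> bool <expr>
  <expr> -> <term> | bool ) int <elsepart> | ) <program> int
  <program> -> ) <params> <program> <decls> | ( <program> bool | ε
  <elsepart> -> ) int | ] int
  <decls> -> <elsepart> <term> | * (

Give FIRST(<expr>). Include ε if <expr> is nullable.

From <expr> -> <term>: add FIRST(<term>) = { (, ), bool }.
<expr> -> bool ) int <elsepart> contributes {bool}.
<expr> -> ) <program> int contributes {)}.
Union: FIRST(<expr>) = { (, ), bool }.

{ (, ), bool }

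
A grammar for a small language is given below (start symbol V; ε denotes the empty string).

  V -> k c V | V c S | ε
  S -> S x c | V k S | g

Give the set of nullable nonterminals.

{ V }

Directly nullable (have an ε-production): V.
No other nonterminal has a production whose RHS symbols are all nullable.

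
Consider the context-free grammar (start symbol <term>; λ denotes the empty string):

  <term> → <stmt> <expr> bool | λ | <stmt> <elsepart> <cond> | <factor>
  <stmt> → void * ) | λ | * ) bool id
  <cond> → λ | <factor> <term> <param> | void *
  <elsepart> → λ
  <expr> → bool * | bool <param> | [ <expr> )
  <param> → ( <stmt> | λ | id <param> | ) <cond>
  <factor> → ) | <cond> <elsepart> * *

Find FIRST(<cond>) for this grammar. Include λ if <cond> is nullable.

<cond> → λ contributes λ.
From <cond> → <factor> <term> <param>: add FIRST(<factor>) = { ), *, void }.
<cond> → void * contributes {void}.
Union: FIRST(<cond>) = { ), *, void, λ }.

{ ), *, void, λ }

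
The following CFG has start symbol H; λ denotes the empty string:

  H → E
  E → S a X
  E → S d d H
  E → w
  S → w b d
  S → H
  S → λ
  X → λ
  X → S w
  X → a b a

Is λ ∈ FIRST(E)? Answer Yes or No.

Nullable nonterminals: S, X.
No production of E has an RHS whose symbols are all nullable, so E is not nullable.

No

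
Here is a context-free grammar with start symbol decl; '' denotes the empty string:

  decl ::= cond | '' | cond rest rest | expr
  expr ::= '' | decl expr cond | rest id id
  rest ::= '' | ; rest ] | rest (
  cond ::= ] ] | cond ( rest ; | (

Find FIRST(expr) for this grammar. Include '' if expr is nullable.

expr ::= '' contributes ''.
From expr ::= decl expr cond: decl, expr nullable, take FIRST(decl) ∪ FIRST(expr) ∪ FIRST(cond) = { (, ;, ], id }.
From expr ::= rest id id: rest nullable, take FIRST(rest) ∪ {id} = { (, ;, id }.
Union: FIRST(expr) = { (, ;, ], id, '' }.

{ (, ;, ], id, '' }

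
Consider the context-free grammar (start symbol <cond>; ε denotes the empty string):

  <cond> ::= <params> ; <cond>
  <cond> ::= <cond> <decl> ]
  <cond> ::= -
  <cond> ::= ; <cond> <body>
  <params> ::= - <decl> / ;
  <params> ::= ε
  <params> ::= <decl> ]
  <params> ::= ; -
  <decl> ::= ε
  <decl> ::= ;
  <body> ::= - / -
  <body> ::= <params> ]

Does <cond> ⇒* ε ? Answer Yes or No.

No

Nullable nonterminals: <decl>, <params>.
No production of <cond> has an RHS whose symbols are all nullable, so <cond> is not nullable.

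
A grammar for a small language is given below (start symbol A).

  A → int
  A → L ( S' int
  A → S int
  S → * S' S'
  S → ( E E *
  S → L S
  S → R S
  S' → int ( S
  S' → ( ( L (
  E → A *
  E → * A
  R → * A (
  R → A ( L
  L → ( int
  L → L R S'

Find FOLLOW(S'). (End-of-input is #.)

{ (, *, int }

In A → L ( S' int: add FIRST(int) = { int }.
In S → * S' S': add FIRST(S') = { (, int }.
In S → * S' S': S' is at the end, add FOLLOW(S) = { (, *, int }.
In L → L R S': S' is at the end, add FOLLOW(L) = { (, *, int }.
Union: FOLLOW(S') = { (, *, int }.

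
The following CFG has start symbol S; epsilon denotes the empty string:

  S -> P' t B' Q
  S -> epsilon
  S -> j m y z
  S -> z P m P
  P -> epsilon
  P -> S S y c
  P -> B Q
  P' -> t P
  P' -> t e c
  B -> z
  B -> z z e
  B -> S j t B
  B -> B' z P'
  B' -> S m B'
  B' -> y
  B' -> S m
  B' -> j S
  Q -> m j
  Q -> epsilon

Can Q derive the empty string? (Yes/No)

Q has an epsilon-production, so Q ⇒ epsilon.

Yes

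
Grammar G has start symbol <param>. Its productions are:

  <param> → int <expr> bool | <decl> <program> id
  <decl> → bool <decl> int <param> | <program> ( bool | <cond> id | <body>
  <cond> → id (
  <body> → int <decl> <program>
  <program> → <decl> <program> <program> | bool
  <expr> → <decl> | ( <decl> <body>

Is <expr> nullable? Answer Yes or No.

No nonterminal in this grammar is nullable.
No production of <expr> has an RHS whose symbols are all nullable, so <expr> is not nullable.

No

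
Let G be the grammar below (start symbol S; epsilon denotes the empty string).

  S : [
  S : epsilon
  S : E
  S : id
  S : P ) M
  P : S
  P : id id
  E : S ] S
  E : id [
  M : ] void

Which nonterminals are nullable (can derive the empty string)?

{ P, S }

Directly nullable (have an epsilon-production): S.
P : S with every symbol nullable, so P is nullable.
No other nonterminal has a production whose RHS symbols are all nullable.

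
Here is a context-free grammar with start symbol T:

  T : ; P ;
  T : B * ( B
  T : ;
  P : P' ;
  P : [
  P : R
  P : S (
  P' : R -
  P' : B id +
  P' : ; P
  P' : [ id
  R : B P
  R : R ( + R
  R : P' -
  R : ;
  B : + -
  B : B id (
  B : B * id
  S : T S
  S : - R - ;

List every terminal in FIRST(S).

{ +, -, ; }

From S : T S: add FIRST(T) = { +, ; }.
S : - R - ; contributes {-}.
Union: FIRST(S) = { +, -, ; }.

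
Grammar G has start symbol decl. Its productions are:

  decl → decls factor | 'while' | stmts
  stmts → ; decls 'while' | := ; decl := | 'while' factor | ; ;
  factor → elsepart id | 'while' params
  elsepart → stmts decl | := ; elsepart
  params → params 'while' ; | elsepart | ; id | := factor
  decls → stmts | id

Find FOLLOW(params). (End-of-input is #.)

{ #, 'while', :=, ;, id }

In factor → 'while' params: params is at the end, add FOLLOW(factor) = { #, 'while', :=, ;, id }.
In params → params 'while' ;: add FIRST('while' ;) = { 'while' }.
Union: FOLLOW(params) = { #, 'while', :=, ;, id }.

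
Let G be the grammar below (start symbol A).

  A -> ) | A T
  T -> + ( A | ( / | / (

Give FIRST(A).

{ ) }

A -> ) contributes {)}.
From A -> A T: add FIRST(A) = { ) }.
Union: FIRST(A) = { ) }.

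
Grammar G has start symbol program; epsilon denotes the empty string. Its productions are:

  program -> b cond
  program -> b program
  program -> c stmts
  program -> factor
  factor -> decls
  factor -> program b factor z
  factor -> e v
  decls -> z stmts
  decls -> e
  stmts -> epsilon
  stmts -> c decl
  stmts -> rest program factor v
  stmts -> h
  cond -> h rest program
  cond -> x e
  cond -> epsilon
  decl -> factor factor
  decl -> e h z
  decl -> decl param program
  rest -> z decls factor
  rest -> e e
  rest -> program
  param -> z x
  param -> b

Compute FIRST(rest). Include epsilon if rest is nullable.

rest -> z decls factor contributes {z}.
rest -> e e contributes {e}.
From rest -> program: add FIRST(program) = { b, c, e, z }.
Union: FIRST(rest) = { b, c, e, z }.

{ b, c, e, z }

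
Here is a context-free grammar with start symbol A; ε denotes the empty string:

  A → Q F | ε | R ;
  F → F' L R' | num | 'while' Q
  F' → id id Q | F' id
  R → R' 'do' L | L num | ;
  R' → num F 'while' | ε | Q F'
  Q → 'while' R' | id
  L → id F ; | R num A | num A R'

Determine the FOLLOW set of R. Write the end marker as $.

{ ;, num }

In A → R ;: add FIRST(;) = { ; }.
In L → R num A: add FIRST(num A) = { num }.
Union: FOLLOW(R) = { ;, num }.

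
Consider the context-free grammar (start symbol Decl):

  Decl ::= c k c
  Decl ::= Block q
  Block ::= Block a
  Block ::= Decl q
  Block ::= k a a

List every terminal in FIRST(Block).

{ c, k }

From Block ::= Block a: add FIRST(Block) = { c, k }.
From Block ::= Decl q: add FIRST(Decl) = { c, k }.
Block ::= k a a contributes {k}.
Union: FIRST(Block) = { c, k }.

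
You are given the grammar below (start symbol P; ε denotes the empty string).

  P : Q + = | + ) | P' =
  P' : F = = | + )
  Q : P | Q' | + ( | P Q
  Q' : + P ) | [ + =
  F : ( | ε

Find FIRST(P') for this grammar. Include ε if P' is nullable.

From P' : F = =: F nullable, take FIRST(F) ∪ {=} = { (, = }.
P' : + ) contributes {+}.
Union: FIRST(P') = { (, +, = }.

{ (, +, = }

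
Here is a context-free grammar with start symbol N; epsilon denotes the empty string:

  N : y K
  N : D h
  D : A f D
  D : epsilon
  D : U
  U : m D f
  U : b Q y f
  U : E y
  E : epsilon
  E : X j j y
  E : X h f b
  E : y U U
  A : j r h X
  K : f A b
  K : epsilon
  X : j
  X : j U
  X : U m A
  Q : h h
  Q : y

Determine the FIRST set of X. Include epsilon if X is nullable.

X : j contributes {j}.
X : j U contributes {j}.
From X : U m A: add FIRST(U) = { b, j, m, y }.
Union: FIRST(X) = { b, j, m, y }.

{ b, j, m, y }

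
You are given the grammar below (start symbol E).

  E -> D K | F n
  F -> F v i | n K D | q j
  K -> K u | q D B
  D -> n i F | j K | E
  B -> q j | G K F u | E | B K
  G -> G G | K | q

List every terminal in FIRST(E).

From E -> D K: add FIRST(D) = { j, n, q }.
From E -> F n: add FIRST(F) = { n, q }.
Union: FIRST(E) = { j, n, q }.

{ j, n, q }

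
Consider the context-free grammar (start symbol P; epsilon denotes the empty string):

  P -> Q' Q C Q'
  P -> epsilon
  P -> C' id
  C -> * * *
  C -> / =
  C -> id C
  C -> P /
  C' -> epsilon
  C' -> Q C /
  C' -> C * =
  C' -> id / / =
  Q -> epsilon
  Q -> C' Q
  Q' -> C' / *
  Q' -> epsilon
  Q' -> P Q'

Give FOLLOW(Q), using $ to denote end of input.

{ *, /, id }

In P -> Q' Q C Q': add FIRST(C Q') = { *, /, id }.
In C' -> Q C /: add FIRST(C /) = { *, /, id }.
In Q -> C' Q: Q is at the end, add FOLLOW(Q) = { *, /, id }.
Union: FOLLOW(Q) = { *, /, id }.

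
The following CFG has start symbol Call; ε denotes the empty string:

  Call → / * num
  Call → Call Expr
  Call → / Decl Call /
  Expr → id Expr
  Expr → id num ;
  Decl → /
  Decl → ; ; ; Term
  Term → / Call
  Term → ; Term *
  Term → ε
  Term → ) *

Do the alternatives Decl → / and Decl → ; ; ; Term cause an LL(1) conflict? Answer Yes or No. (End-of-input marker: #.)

No

FIRST(/) = { / } and FIRST(; ; ; Term) = { ; }.
The FIRST sets are disjoint and neither alternative is nullable — no conflict.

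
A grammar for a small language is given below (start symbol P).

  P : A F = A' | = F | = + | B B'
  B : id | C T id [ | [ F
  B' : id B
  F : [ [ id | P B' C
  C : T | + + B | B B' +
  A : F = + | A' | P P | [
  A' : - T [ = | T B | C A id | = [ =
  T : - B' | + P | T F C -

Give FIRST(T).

{ +, - }

T : - B' contributes {-}.
T : + P contributes {+}.
From T : T F C -: add FIRST(T) = { +, - }.
Union: FIRST(T) = { +, - }.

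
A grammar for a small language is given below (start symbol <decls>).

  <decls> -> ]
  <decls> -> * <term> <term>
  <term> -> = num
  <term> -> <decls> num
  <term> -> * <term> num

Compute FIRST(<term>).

{ *, =, ] }

<term> -> = num contributes {=}.
From <term> -> <decls> num: add FIRST(<decls>) = { *, ] }.
<term> -> * <term> num contributes {*}.
Union: FIRST(<term>) = { *, =, ] }.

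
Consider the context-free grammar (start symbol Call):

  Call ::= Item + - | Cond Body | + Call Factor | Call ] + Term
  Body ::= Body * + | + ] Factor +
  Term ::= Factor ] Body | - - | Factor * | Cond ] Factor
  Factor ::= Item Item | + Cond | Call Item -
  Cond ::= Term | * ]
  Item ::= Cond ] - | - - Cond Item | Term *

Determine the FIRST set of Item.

From Item ::= Cond ] -: add FIRST(Cond) = { *, +, - }.
Item ::= - - Cond Item contributes {-}.
From Item ::= Term *: add FIRST(Term) = { *, +, - }.
Union: FIRST(Item) = { *, +, - }.

{ *, +, - }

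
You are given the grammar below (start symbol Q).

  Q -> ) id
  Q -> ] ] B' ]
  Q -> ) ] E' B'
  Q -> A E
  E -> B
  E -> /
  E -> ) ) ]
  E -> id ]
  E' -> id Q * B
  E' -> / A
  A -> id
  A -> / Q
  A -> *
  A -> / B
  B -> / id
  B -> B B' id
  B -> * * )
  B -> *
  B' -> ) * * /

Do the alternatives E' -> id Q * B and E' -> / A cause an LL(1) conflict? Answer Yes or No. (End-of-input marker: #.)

No

FIRST(id Q * B) = { id } and FIRST(/ A) = { / }.
The FIRST sets are disjoint and neither alternative is nullable — no conflict.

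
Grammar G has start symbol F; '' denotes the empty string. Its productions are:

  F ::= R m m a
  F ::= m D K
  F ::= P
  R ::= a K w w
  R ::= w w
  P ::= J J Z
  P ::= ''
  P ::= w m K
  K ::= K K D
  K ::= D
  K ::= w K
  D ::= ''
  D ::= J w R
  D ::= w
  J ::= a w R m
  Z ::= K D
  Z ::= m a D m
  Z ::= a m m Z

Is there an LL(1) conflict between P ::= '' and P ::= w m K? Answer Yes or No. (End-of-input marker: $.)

No

FIRST('') = { '' } and FIRST(w m K) = { w }.
The first is nullable but FOLLOW(P) = { $ } is disjoint from FIRST of the second.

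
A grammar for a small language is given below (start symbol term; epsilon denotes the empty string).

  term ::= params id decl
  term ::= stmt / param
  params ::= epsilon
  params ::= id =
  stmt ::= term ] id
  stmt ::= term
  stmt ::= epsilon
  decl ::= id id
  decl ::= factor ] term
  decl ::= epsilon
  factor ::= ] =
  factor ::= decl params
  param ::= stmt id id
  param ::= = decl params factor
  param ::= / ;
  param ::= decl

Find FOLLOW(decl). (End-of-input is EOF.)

In term ::= params id decl: decl is at the end, add FOLLOW(term) = { EOF, /, ], id }.
In factor ::= decl params: add FIRST(params)\{epsilon} = { id }.
  Since params is nullable, also add FOLLOW(factor) = { EOF, /, ], id }.
In param ::= = decl params factor: add FIRST(params factor)\{epsilon} = { ], id }.
  Since params factor is nullable, also add FOLLOW(param) = { EOF, /, ], id }.
In param ::= decl: decl is at the end, add FOLLOW(param) = { EOF, /, ], id }.
Union: FOLLOW(decl) = { EOF, /, ], id }.

{ EOF, /, ], id }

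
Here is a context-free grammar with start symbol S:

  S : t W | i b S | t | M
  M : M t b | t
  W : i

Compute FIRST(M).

From M : M t b: add FIRST(M) = { t }.
M : t contributes {t}.
Union: FIRST(M) = { t }.

{ t }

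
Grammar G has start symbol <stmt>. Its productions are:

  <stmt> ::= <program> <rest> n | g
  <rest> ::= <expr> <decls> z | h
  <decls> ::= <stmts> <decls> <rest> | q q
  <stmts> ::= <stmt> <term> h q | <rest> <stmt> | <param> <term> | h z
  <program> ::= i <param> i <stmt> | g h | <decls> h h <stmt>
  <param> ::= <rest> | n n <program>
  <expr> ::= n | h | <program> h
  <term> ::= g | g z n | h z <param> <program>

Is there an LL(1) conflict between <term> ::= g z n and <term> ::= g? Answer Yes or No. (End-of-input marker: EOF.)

Yes

FIRST(g z n) = { g } and FIRST(g) = { g }.
Both contain g, so the two alternatives are not disjoint — LL(1) conflict.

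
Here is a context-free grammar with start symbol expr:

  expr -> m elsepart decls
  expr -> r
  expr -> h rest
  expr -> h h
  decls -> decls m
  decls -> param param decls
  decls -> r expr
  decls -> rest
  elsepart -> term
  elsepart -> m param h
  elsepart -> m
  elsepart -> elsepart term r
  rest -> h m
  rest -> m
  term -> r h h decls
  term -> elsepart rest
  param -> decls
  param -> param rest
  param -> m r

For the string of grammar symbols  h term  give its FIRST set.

{ h }

h is a terminal; add {h} and stop.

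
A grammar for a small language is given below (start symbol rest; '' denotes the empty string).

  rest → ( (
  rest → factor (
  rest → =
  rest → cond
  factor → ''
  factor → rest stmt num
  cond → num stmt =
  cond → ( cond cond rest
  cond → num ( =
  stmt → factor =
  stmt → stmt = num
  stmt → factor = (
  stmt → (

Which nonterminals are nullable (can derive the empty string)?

Directly nullable (have an ''-production): factor.
No other nonterminal has a production whose RHS symbols are all nullable.

{ factor }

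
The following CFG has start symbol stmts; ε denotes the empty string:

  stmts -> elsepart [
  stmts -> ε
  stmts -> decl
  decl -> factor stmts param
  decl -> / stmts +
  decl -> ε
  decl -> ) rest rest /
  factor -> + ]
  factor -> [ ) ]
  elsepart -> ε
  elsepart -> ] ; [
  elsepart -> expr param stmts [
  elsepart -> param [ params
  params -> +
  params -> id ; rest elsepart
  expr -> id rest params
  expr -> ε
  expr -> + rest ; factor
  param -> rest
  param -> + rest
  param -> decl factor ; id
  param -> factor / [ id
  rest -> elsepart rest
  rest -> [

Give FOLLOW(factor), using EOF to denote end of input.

In decl -> factor stmts param: add FIRST(stmts param) = { ), +, /, [, ], id }.
In expr -> + rest ; factor: factor is at the end, add FOLLOW(expr) = { ), +, /, [, ], id }.
In param -> decl factor ; id: add FIRST(; id) = { ; }.
In param -> factor / [ id: add FIRST(/ [ id) = { / }.
Union: FOLLOW(factor) = { ), +, /, ;, [, ], id }.

{ ), +, /, ;, [, ], id }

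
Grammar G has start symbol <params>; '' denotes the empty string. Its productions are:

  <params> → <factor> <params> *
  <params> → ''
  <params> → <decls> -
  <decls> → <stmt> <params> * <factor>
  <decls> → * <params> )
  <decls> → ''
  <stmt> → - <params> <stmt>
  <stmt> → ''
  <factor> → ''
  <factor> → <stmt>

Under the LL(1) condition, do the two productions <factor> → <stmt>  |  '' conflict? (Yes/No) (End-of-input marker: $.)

Yes

FIRST(<stmt>) = { -, '' } and FIRST('') = { '' }.
Both alternatives are nullable, violating the LL(1) condition.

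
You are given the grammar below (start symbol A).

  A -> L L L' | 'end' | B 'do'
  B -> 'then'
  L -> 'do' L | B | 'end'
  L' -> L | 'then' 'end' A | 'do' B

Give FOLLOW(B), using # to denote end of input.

{ #, 'do', 'end', 'then' }

In A -> B 'do': add FIRST('do') = { 'do' }.
In L -> B: B is at the end, add FOLLOW(L) = { #, 'do', 'end', 'then' }.
In L' -> 'do' B: B is at the end, add FOLLOW(L') = { # }.
Union: FOLLOW(B) = { #, 'do', 'end', 'then' }.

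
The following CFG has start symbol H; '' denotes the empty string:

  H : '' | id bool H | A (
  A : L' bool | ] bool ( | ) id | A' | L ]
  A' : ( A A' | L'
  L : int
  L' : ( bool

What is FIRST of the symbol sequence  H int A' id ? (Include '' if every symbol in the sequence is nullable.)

Add FIRST(H)\{''} = { (, ), ], id, int }; H is nullable, continue.
int is a terminal; add {int} and stop.

{ (, ), ], id, int }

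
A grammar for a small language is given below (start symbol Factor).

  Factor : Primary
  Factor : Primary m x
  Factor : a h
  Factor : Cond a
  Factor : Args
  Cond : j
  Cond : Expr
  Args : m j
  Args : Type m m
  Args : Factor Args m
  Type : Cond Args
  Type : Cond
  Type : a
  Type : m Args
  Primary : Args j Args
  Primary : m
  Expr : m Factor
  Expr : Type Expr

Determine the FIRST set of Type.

{ a, j, m }

From Type : Cond Args: add FIRST(Cond) = { a, j, m }.
From Type : Cond: add FIRST(Cond) = { a, j, m }.
Type : a contributes {a}.
Type : m Args contributes {m}.
Union: FIRST(Type) = { a, j, m }.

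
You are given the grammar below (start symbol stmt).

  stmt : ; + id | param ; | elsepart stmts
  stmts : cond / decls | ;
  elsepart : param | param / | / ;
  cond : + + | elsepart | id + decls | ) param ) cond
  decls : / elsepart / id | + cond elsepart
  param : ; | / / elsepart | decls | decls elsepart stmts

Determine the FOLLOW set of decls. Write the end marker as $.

In stmts : cond / decls: decls is at the end, add FOLLOW(stmts) = { $, ), +, /, ;, id }.
In cond : id + decls: decls is at the end, add FOLLOW(cond) = { +, /, ; }.
In param : decls: decls is at the end, add FOLLOW(param) = { $, ), +, /, ;, id }.
In param : decls elsepart stmts: add FIRST(elsepart stmts) = { +, /, ; }.
Union: FOLLOW(decls) = { $, ), +, /, ;, id }.

{ $, ), +, /, ;, id }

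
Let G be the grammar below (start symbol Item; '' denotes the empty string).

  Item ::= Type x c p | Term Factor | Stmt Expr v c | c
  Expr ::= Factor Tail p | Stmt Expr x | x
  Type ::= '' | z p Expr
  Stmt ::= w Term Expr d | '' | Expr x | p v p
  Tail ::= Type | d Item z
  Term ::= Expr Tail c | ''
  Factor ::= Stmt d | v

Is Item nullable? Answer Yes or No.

No

Nullable nonterminals: Stmt, Tail, Term, Type.
No production of Item has an RHS whose symbols are all nullable, so Item is not nullable.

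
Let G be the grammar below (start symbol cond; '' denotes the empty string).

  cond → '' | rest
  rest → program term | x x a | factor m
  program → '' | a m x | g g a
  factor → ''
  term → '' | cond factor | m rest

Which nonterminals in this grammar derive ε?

Directly nullable (have an ''-production): cond, program, factor, term.
rest → program term with every symbol nullable, so rest is nullable.

{ cond, factor, program, rest, term }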